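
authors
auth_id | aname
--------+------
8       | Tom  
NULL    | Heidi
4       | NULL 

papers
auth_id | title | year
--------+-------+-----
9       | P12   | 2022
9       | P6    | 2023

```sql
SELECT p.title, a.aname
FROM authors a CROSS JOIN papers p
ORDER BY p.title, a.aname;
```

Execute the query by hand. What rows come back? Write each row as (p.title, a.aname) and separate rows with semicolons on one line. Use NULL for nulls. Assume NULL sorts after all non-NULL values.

(P12, Heidi); (P12, Tom); (P12, NULL); (P6, Heidi); (P6, Tom); (P6, NULL)

CROSS JOIN pairs every row of `authors` with every row of `papers`: 3 × 2 = 6 rows.
After projecting and ordering:
p.title | a.aname
P12 | Heidi
P12 | Tom
P12 | NULL
P6 | Heidi
P6 | Tom
P6 | NULL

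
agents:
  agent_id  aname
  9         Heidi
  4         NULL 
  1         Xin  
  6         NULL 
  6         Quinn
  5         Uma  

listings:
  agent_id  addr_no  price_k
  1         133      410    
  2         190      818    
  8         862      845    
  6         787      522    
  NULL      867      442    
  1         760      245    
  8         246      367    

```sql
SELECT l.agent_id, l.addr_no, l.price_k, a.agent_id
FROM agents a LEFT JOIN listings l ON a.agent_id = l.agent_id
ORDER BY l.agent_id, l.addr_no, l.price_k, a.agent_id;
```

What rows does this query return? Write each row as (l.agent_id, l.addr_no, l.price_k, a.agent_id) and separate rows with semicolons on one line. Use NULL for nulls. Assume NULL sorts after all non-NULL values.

(1, 133, 410, 1); (1, 760, 245, 1); (6, 787, 522, 6); (6, 787, 522, 6); (NULL, NULL, NULL, 4); (NULL, NULL, NULL, 5); (NULL, NULL, NULL, 9)

LEFT JOIN keeps every row from `agents`; unmatched rows get NULL for `listings`'s columns.
Matching on a.agent_id = l.agent_id. A NULL in a compared column never satisfies the condition.
- a row (agent_id=9): no match → kept, l columns NULL.
- a row (agent_id=4): no match → kept, l columns NULL.
- a row (agent_id=1): matches 2 l row(s) → 2 output row(s).
- a row (agent_id=6): matches 1 l row(s) → 1 output row(s).
- a row (agent_id=6): matches 1 l row(s) → 1 output row(s).
- a row (agent_id=5): no match → kept, l columns NULL.
After projecting and ordering:
l.agent_id | l.addr_no | l.price_k | a.agent_id
1 | 133 | 410 | 1
1 | 760 | 245 | 1
6 | 787 | 522 | 6
6 | 787 | 522 | 6
NULL | NULL | NULL | 4
NULL | NULL | NULL | 5
NULL | NULL | NULL | 9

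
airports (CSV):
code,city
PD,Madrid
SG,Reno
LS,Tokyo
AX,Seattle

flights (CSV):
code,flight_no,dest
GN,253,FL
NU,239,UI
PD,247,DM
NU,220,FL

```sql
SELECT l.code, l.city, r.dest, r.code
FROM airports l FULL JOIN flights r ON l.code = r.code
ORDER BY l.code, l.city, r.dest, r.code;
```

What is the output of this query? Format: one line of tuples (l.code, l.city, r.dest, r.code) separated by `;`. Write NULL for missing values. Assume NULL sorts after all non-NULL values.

(AX, Seattle, NULL, NULL); (LS, Tokyo, NULL, NULL); (PD, Madrid, DM, PD); (SG, Reno, NULL, NULL); (NULL, NULL, FL, GN); (NULL, NULL, FL, NU); (NULL, NULL, UI, NU)

FULL OUTER JOIN keeps every row from both sides; unmatched rows get NULL for the other side's columns.
Matching on l.code = r.code.
- l row (code=PD): matches 1 r row(s) → 1 output row(s).
- l row (code=SG): no match → kept, r columns NULL.
- l row (code=LS): no match → kept, r columns NULL.
- l row (code=AX): no match → kept, r columns NULL.
- 3 row(s) from r found no l partner → padded with NULL.
After projecting and ordering:
l.code | l.city | r.dest | r.code
AX | Seattle | NULL | NULL
LS | Tokyo | NULL | NULL
PD | Madrid | DM | PD
SG | Reno | NULL | NULL
NULL | NULL | FL | GN
NULL | NULL | FL | NU
NULL | NULL | UI | NU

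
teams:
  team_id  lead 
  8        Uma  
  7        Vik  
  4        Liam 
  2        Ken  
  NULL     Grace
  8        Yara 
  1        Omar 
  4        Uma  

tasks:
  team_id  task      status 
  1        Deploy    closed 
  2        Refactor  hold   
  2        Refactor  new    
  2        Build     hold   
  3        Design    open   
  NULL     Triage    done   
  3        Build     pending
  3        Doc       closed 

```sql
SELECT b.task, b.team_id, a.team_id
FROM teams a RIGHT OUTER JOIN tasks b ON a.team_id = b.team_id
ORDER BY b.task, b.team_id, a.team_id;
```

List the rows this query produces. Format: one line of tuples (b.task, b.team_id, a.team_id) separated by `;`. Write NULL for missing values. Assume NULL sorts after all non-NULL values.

(Build, 2, 2); (Build, 3, NULL); (Deploy, 1, 1); (Design, 3, NULL); (Doc, 3, NULL); (Refactor, 2, 2); (Refactor, 2, 2); (Triage, NULL, NULL)

RIGHT JOIN keeps every row from `tasks`; unmatched rows get NULL for `teams`'s columns.
Matching on a.team_id = b.team_id. A NULL in a compared column never satisfies the condition.
- a row (team_id=8): no match.
- a row (team_id=7): no match.
- a row (team_id=4): no match.
- a row (team_id=2): matches 3 b row(s) → 3 output row(s).
- a row (team_id=NULL): no match.
- a row (team_id=8): no match.
- a row (team_id=1): matches 1 b row(s) → 1 output row(s).
- a row (team_id=4): no match.
- 4 row(s) from b found no a partner → padded with NULL.
After projecting and ordering:
b.task | b.team_id | a.team_id
Build | 2 | 2
Build | 3 | NULL
Deploy | 1 | 1
Design | 3 | NULL
Doc | 3 | NULL
Refactor | 2 | 2
Refactor | 2 | 2
Triage | NULL | NULL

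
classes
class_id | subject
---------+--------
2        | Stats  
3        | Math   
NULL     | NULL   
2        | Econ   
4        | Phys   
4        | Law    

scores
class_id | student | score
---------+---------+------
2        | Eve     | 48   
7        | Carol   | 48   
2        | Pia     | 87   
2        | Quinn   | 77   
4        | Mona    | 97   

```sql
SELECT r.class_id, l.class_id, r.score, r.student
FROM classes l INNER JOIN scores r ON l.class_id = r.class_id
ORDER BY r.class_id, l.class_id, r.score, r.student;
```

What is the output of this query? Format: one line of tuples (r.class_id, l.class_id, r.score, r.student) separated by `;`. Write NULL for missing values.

(2, 2, 48, Eve); (2, 2, 48, Eve); (2, 2, 77, Quinn); (2, 2, 77, Quinn); (2, 2, 87, Pia); (2, 2, 87, Pia); (4, 4, 97, Mona); (4, 4, 97, Mona)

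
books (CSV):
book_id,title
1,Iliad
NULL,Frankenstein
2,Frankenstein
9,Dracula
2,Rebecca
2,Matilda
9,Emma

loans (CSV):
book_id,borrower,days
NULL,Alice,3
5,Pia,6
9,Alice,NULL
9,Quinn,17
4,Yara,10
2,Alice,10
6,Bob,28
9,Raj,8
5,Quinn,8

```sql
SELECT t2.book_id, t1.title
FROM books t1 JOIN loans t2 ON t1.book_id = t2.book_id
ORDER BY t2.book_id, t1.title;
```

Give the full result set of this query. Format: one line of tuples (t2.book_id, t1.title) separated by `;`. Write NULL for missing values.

INNER JOIN keeps only pairs where the ON condition holds.
Matching on t1.book_id = t2.book_id. A NULL in a compared column never satisfies the condition.
- book_id=1: no matching t2 row, dropped.
- book_id=NULL: no matching t2 row, dropped.
- book_id=2: 1 matching t2 row(s), so 1 row(s) emitted.
- book_id=9: 3 matching t2 row(s), so 3 row(s) emitted.
- book_id=2: 1 matching t2 row(s), so 1 row(s) emitted.
- book_id=2: 1 matching t2 row(s), so 1 row(s) emitted.
- book_id=9: 3 matching t2 row(s), so 3 row(s) emitted.
After projecting and ordering:
t2.book_id | t1.title
2 | Frankenstein
2 | Matilda
2 | Rebecca
9 | Dracula
9 | Dracula
9 | Dracula
9 | Emma
9 | Emma
9 | Emma

(2, Frankenstein); (2, Matilda); (2, Rebecca); (9, Dracula); (9, Dracula); (9, Dracula); (9, Emma); (9, Emma); (9, Emma)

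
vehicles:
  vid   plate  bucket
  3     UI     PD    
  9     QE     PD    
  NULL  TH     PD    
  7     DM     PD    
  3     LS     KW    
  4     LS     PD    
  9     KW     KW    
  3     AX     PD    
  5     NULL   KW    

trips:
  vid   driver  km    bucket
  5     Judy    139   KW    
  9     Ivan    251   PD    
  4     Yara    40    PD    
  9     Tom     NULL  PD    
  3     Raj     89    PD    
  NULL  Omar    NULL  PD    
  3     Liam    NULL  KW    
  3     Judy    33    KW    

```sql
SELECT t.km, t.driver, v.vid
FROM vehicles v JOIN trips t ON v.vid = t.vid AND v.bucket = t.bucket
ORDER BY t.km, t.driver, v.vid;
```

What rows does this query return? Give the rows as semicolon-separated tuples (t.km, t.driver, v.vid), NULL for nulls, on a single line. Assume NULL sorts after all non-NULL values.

INNER JOIN keeps only pairs where the ON condition holds.
Matching on v.vid = t.vid AND v.bucket = t.bucket. A NULL in a compared column never satisfies the condition.
- v row (vid=3, bucket=PD): matches 1 t row(s) → 1 output row(s).
- v row (vid=9, bucket=PD): matches 2 t row(s) → 2 output row(s).
- v row (vid=NULL, bucket=PD): no match → dropped.
- v row (vid=7, bucket=PD): no match → dropped.
- v row (vid=3, bucket=KW): matches 2 t row(s) → 2 output row(s).
- v row (vid=4, bucket=PD): matches 1 t row(s) → 1 output row(s).
- v row (vid=9, bucket=KW): no match → dropped.
- v row (vid=3, bucket=PD): matches 1 t row(s) → 1 output row(s).
- v row (vid=5, bucket=KW): matches 1 t row(s) → 1 output row(s).
After projecting and ordering:
t.km | t.driver | v.vid
33 | Judy | 3
40 | Yara | 4
89 | Raj | 3
89 | Raj | 3
139 | Judy | 5
251 | Ivan | 9
NULL | Liam | 3
NULL | Tom | 9

(33, Judy, 3); (40, Yara, 4); (89, Raj, 3); (89, Raj, 3); (139, Judy, 5); (251, Ivan, 9); (NULL, Liam, 3); (NULL, Tom, 9)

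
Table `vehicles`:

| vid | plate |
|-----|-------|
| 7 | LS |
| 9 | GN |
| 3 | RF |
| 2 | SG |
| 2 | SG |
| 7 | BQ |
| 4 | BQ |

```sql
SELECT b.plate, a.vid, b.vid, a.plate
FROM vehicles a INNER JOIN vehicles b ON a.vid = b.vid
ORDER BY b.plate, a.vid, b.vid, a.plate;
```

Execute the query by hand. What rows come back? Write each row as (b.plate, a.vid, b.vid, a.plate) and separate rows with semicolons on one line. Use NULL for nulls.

(BQ, 4, 4, BQ); (BQ, 7, 7, BQ); (BQ, 7, 7, LS); (GN, 9, 9, GN); (LS, 7, 7, BQ); (LS, 7, 7, LS); (RF, 3, 3, RF); (SG, 2, 2, SG); (SG, 2, 2, SG); (SG, 2, 2, SG); (SG, 2, 2, SG)

INNER JOIN keeps only pairs where the ON condition holds.
Matching on a.vid = b.vid.
- a[0] vid=7 → 2 match(es) in b → 2 row(s).
- a[1] vid=9 → 1 match(es) in b → 1 row(s).
- a[2] vid=3 → 1 match(es) in b → 1 row(s).
- a[3] vid=2 → 2 match(es) in b → 2 row(s).
- a[4] vid=2 → 2 match(es) in b → 2 row(s).
- a[5] vid=7 → 2 match(es) in b → 2 row(s).
- a[6] vid=4 → 1 match(es) in b → 1 row(s).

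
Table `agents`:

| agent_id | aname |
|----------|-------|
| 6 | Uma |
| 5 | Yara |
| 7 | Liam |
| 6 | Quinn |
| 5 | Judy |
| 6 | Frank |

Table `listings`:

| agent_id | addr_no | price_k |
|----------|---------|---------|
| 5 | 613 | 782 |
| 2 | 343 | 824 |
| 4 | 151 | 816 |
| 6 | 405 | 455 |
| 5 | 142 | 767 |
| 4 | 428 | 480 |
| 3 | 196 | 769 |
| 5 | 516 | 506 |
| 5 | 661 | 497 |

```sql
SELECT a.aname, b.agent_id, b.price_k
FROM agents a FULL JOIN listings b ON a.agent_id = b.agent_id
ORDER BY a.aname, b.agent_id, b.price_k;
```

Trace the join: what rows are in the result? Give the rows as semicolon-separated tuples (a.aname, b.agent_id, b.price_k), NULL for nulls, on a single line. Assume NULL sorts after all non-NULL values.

FULL OUTER JOIN keeps every row from both sides; unmatched rows get NULL for the other side's columns.
Matching on a.agent_id = b.agent_id.
- agent_id=6: 1 matching b row(s), so 1 row(s) emitted.
- agent_id=5: 4 matching b row(s), so 4 row(s) emitted.
- agent_id=7: no b row matches, row kept with b columns NULL.
- agent_id=6: 1 matching b row(s), so 1 row(s) emitted.
- agent_id=5: 4 matching b row(s), so 4 row(s) emitted.
- agent_id=6: 1 matching b row(s), so 1 row(s) emitted.
- 4 row(s) from b found no a partner → padded with NULL.

(Frank, 6, 455); (Judy, 5, 497); (Judy, 5, 506); (Judy, 5, 767); (Judy, 5, 782); (Liam, NULL, NULL); (Quinn, 6, 455); (Uma, 6, 455); (Yara, 5, 497); (Yara, 5, 506); (Yara, 5, 767); (Yara, 5, 782); (NULL, 2, 824); (NULL, 3, 769); (NULL, 4, 480); (NULL, 4, 816)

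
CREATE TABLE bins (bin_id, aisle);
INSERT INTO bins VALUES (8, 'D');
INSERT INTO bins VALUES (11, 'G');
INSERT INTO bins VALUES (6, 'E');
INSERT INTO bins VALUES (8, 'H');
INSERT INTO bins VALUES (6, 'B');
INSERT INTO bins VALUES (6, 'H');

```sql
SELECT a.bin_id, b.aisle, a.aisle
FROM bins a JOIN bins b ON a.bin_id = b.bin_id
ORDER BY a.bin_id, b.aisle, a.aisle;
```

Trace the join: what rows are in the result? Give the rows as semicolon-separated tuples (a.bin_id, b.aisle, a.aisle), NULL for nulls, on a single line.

INNER JOIN keeps only pairs where the ON condition holds.
Matching on a.bin_id = b.bin_id.
Matched pairs: 14.

(6, B, B); (6, B, E); (6, B, H); (6, E, B); (6, E, E); (6, E, H); (6, H, B); (6, H, E); (6, H, H); (8, D, D); (8, D, H); (8, H, D); (8, H, H); (11, G, G)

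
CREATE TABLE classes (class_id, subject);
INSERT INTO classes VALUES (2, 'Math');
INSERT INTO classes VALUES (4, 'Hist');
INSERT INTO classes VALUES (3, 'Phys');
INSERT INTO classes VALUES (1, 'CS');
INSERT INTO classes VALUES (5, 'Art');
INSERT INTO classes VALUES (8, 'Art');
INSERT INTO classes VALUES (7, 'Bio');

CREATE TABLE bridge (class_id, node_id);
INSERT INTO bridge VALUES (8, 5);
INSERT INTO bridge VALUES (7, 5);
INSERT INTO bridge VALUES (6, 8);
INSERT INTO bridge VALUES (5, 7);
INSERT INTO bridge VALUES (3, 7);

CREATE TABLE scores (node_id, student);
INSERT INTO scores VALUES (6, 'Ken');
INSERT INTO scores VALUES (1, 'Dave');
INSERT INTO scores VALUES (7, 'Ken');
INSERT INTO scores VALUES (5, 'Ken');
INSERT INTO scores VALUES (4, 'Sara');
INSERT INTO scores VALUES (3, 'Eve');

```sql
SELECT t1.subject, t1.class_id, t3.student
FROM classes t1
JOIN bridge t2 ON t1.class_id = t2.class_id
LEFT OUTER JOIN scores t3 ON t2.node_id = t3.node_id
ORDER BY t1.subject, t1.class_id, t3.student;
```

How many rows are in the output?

Step 1 — t1 INNER JOIN t2 on class_id → 4 row(s).
Then LEFT JOIN `scores t3` on node_id: each of those 4 rows is kept; rows whose t2.node_id has no match in t3 get NULL for t3's columns.
Result: 4 row(s).

4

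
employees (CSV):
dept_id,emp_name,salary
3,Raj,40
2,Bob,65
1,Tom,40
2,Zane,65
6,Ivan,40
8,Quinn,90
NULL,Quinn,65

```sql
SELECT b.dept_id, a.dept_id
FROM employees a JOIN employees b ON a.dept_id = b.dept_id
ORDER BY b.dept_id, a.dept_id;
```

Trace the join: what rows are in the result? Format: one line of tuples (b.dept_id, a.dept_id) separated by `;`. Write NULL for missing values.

INNER JOIN keeps only pairs where the ON condition holds.
Matching on a.dept_id = b.dept_id. A NULL in a compared column never satisfies the condition.
- a[0] dept_id=3 → 1 match(es) in b → 1 row(s).
- a[1] dept_id=2 → 2 match(es) in b → 2 row(s).
- a[2] dept_id=1 → 1 match(es) in b → 1 row(s).
- a[3] dept_id=2 → 2 match(es) in b → 2 row(s).
- a[4] dept_id=6 → 1 match(es) in b → 1 row(s).
- a[5] dept_id=8 → 1 match(es) in b → 1 row(s).
- a[6] dept_id=NULL → no match; dropped.
After projecting and ordering:
b.dept_id | a.dept_id
1 | 1
2 | 2
2 | 2
2 | 2
2 | 2
3 | 3
6 | 6
8 | 8

(1, 1); (2, 2); (2, 2); (2, 2); (2, 2); (3, 3); (6, 6); (8, 8)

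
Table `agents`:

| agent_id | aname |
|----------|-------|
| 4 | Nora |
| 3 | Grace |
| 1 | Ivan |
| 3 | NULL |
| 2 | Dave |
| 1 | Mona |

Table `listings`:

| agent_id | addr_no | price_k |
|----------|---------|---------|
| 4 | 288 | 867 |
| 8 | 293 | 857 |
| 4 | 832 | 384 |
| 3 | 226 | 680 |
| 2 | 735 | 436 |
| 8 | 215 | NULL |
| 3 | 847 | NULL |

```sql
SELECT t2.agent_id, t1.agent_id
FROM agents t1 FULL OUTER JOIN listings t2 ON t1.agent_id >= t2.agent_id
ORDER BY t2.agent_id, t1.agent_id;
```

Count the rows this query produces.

FULL OUTER JOIN keeps every row from both sides; unmatched rows get NULL for the other side's columns.
Matching on t1.agent_id >= t2.agent_id.
- t1 (agent_id=4) pairs with 5 row(s) of t2.
- t1 (agent_id=3) pairs with 3 row(s) of t2.
- t1 (agent_id=1) has no partner → padded with NULL.
- t1 (agent_id=3) pairs with 3 row(s) of t2.
- t1 (agent_id=2) pairs with 1 row(s) of t2.
- t1 (agent_id=1) has no partner → padded with NULL.
- 2 t2 row(s) had no t1 match → kept, t1 columns NULL.
Total: 12 matched + 4 padded = 16 rows.

16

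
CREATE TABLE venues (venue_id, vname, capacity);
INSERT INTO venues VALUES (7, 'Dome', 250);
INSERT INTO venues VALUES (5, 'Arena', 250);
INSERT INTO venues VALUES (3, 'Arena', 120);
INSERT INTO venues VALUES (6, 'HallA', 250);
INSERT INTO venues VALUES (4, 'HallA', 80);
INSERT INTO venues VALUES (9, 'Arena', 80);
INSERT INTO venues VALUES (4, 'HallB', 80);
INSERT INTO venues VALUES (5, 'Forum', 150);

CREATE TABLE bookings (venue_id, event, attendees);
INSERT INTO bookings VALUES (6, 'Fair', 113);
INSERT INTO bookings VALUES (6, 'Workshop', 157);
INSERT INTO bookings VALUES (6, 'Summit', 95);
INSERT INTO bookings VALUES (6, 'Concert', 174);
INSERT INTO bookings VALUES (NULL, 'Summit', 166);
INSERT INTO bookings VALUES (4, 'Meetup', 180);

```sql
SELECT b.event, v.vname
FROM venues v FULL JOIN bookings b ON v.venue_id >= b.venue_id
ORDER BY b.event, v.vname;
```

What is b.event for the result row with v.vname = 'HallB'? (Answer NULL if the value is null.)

FULL OUTER JOIN keeps every row from both sides; unmatched rows get NULL for the other side's columns.
Matching on v.venue_id >= b.venue_id. A NULL in a compared column never satisfies the condition.
- venue_id=7: 5 matching b row(s), so 5 row(s) emitted.
- venue_id=5: 1 matching b row(s), so 1 row(s) emitted.
- venue_id=3: no b row matches, row kept with b columns NULL.
- venue_id=6: 5 matching b row(s), so 5 row(s) emitted.
- venue_id=4: 1 matching b row(s), so 1 row(s) emitted.
- venue_id=9: 5 matching b row(s), so 5 row(s) emitted.
- venue_id=4: 1 matching b row(s), so 1 row(s) emitted.
- venue_id=5: 1 matching b row(s), so 1 row(s) emitted.
- 1 b row(s) had no v match → kept, v columns NULL.

Meetup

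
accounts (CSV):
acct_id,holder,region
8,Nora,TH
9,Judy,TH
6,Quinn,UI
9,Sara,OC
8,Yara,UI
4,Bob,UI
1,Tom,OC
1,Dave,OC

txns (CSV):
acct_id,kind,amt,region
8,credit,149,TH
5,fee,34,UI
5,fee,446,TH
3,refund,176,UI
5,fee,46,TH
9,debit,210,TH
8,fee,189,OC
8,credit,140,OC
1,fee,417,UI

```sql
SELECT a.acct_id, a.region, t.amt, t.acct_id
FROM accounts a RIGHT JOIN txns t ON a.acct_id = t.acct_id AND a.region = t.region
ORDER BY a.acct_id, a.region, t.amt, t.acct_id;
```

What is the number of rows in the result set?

9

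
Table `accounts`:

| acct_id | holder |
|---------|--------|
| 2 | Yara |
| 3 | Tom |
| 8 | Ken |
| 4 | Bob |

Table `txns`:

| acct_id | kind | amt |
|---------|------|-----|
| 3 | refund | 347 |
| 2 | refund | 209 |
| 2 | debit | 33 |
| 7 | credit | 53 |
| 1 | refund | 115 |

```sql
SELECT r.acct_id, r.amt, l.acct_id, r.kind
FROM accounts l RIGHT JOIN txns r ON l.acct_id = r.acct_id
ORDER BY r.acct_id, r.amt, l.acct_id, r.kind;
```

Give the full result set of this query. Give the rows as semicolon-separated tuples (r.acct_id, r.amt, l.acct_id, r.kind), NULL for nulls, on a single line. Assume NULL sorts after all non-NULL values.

(1, 115, NULL, refund); (2, 33, 2, debit); (2, 209, 2, refund); (3, 347, 3, refund); (7, 53, NULL, credit)

RIGHT JOIN keeps every row from `txns`; unmatched rows get NULL for `accounts`'s columns.
Matching on l.acct_id = r.acct_id.
Matched pairs: 3; unmatched r rows kept: 2.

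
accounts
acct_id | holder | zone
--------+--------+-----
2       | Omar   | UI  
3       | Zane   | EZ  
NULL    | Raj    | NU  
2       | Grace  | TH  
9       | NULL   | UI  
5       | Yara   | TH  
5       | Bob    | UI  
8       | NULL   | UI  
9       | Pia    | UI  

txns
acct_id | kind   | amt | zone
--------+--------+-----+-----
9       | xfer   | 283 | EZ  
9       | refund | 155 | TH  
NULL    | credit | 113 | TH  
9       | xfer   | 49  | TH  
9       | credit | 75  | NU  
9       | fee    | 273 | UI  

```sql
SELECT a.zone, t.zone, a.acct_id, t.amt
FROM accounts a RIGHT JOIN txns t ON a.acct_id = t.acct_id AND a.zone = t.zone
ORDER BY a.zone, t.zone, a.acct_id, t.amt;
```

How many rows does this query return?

7

RIGHT JOIN keeps every row from `txns`; unmatched rows get NULL for `accounts`'s columns.
Matching on a.acct_id = t.acct_id AND a.zone = t.zone. A NULL in a compared column never satisfies the condition.
- a (acct_id=2, zone=UI) has no partner in t.
- a (acct_id=3, zone=EZ) has no partner in t.
- a (acct_id=NULL, zone=NU) has no partner in t.
- a (acct_id=2, zone=TH) has no partner in t.
- a (acct_id=9, zone=UI) pairs with 1 row(s) of t.
- a (acct_id=5, zone=TH) has no partner in t.
- a (acct_id=5, zone=UI) has no partner in t.
- a (acct_id=8, zone=UI) has no partner in t.
- a (acct_id=9, zone=UI) pairs with 1 row(s) of t.
- plus 5 unmatched t row(s), each kept with NULL a columns.
Total: 2 matched + 5 padded = 7 rows.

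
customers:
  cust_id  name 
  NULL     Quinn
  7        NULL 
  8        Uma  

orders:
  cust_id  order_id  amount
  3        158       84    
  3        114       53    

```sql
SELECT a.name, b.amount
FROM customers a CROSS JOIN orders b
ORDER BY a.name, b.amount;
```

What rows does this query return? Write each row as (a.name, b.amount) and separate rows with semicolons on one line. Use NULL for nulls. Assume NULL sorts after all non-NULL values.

(Quinn, 53); (Quinn, 84); (Uma, 53); (Uma, 84); (NULL, 53); (NULL, 84)

CROSS JOIN pairs every row of `customers` with every row of `orders`: 3 × 2 = 6 rows.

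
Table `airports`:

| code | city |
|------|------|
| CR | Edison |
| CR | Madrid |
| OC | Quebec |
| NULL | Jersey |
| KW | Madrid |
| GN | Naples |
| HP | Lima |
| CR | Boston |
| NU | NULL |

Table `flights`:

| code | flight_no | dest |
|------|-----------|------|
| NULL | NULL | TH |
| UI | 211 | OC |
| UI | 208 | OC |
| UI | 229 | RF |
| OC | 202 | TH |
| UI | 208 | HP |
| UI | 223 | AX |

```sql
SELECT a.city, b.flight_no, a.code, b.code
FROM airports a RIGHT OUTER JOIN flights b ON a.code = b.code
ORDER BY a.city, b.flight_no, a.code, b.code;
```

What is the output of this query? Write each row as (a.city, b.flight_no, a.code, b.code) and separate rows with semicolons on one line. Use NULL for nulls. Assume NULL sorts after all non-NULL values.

(Quebec, 202, OC, OC); (NULL, 208, NULL, UI); (NULL, 208, NULL, UI); (NULL, 211, NULL, UI); (NULL, 223, NULL, UI); (NULL, 229, NULL, UI); (NULL, NULL, NULL, NULL)

RIGHT JOIN keeps every row from `flights`; unmatched rows get NULL for `airports`'s columns.
Matching on a.code = b.code. A NULL in a compared column never satisfies the condition.
- a (code=CR) has no partner in b.
- a (code=CR) has no partner in b.
- a (code=OC) pairs with 1 row(s) of b.
- a (code=NULL) has no partner in b.
- a (code=KW) has no partner in b.
- a (code=GN) has no partner in b.
- a (code=HP) has no partner in b.
- a (code=CR) has no partner in b.
- a (code=NU) has no partner in b.
- 6 b row(s) had no a match → kept, a columns NULL.
After projecting and ordering:
a.city | b.flight_no | a.code | b.code
Quebec | 202 | OC | OC
NULL | 208 | NULL | UI
NULL | 208 | NULL | UI
NULL | 211 | NULL | UI
NULL | 223 | NULL | UI
NULL | 229 | NULL | UI
NULL | NULL | NULL | NULL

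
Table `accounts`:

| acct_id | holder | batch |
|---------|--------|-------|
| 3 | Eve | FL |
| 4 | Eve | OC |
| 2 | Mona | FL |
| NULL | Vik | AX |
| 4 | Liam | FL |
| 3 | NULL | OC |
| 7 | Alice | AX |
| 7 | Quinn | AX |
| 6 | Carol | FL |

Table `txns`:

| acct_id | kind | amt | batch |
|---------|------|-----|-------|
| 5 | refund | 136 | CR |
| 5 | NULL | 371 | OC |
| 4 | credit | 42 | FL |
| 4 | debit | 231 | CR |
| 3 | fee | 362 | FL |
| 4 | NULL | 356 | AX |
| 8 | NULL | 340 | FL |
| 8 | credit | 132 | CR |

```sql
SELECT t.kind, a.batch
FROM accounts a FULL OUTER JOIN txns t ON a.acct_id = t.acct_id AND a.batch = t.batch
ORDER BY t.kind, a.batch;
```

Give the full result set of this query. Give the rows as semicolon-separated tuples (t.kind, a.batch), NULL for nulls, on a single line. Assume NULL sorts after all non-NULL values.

(credit, FL); (credit, NULL); (debit, NULL); (fee, FL); (refund, NULL); (NULL, AX); (NULL, AX); (NULL, AX); (NULL, FL); (NULL, FL); (NULL, OC); (NULL, OC); (NULL, NULL); (NULL, NULL); (NULL, NULL)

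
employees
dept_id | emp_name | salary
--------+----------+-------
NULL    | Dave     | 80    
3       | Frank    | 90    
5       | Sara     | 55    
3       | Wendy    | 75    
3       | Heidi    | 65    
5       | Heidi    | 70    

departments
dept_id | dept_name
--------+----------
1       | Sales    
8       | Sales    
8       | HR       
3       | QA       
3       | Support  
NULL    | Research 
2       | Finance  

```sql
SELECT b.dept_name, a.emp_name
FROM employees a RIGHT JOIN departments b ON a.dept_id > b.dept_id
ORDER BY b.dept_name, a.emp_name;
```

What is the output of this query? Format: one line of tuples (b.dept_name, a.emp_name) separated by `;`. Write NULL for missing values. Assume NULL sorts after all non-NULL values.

RIGHT JOIN keeps every row from `departments`; unmatched rows get NULL for `employees`'s columns.
Matching on a.dept_id > b.dept_id. A NULL in a compared column never satisfies the condition.
Matched pairs: 14; unmatched b rows kept: 3.

(Finance, Frank); (Finance, Heidi); (Finance, Heidi); (Finance, Sara); (Finance, Wendy); (HR, NULL); (QA, Heidi); (QA, Sara); (Research, NULL); (Sales, Frank); (Sales, Heidi); (Sales, Heidi); (Sales, Sara); (Sales, Wendy); (Sales, NULL); (Support, Heidi); (Support, Sara)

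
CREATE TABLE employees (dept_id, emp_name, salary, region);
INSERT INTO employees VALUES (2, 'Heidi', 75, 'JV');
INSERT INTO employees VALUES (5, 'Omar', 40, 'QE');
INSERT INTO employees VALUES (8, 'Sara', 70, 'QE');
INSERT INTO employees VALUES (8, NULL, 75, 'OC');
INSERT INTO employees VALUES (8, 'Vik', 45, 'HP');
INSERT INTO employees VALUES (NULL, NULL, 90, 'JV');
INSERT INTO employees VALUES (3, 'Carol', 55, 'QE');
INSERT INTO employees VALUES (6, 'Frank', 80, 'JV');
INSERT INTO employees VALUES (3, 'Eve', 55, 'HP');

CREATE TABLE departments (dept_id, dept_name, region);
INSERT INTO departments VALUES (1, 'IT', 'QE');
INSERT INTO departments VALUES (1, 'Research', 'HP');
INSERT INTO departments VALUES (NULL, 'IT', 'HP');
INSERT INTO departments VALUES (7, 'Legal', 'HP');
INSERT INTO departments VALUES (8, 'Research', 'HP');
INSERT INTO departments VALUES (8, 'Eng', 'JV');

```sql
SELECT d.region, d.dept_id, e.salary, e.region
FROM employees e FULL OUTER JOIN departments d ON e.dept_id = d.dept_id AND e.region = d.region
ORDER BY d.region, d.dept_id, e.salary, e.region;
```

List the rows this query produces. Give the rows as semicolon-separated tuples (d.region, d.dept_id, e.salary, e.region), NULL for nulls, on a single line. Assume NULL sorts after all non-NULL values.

(HP, 1, NULL, NULL); (HP, 7, NULL, NULL); (HP, 8, 45, HP); (HP, NULL, NULL, NULL); (JV, 8, NULL, NULL); (QE, 1, NULL, NULL); (NULL, NULL, 40, QE); (NULL, NULL, 55, HP); (NULL, NULL, 55, QE); (NULL, NULL, 70, QE); (NULL, NULL, 75, JV); (NULL, NULL, 75, OC); (NULL, NULL, 80, JV); (NULL, NULL, 90, JV)

FULL OUTER JOIN keeps every row from both sides; unmatched rows get NULL for the other side's columns.
Matching on e.dept_id = d.dept_id AND e.region = d.region. A NULL in a compared column never satisfies the condition.
- e row (dept_id=2, region=JV): no match → kept, d columns NULL.
- e row (dept_id=5, region=QE): no match → kept, d columns NULL.
- e row (dept_id=8, region=QE): no match → kept, d columns NULL.
- e row (dept_id=8, region=OC): no match → kept, d columns NULL.
- e row (dept_id=8, region=HP): matches 1 d row(s) → 1 output row(s).
- e row (dept_id=NULL, region=JV): no match → kept, d columns NULL.
- e row (dept_id=3, region=QE): no match → kept, d columns NULL.
- e row (dept_id=6, region=JV): no match → kept, d columns NULL.
- e row (dept_id=3, region=HP): no match → kept, d columns NULL.
- plus 5 unmatched d row(s), each kept with NULL e columns.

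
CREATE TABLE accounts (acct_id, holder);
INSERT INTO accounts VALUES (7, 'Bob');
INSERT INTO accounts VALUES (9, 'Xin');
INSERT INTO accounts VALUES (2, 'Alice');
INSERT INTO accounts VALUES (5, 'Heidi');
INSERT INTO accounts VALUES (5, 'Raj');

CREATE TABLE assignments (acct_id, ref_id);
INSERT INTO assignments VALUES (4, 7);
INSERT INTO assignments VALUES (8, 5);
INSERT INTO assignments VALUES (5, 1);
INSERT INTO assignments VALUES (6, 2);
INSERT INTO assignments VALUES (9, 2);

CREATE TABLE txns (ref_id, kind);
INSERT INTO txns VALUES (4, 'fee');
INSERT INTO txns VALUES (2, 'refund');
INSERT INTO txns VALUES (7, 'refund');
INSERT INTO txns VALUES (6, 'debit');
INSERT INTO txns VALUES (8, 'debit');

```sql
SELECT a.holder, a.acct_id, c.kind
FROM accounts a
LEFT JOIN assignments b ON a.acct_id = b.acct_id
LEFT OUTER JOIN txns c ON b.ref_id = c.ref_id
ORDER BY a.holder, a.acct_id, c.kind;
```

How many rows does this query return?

5

Joins associate left-to-right: accounts LEFT JOIN assignments on acct_id gives 5 intermediate row(s).
Then LEFT JOIN `txns c` on ref_id: each of those 5 rows is kept; rows whose b.ref_id has no match in c get NULL for c's columns.
Result: 5 row(s).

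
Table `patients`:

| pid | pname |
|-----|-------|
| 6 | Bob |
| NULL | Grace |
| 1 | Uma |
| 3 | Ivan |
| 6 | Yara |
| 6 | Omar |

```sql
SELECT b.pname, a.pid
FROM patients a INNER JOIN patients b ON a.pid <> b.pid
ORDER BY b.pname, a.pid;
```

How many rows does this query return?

14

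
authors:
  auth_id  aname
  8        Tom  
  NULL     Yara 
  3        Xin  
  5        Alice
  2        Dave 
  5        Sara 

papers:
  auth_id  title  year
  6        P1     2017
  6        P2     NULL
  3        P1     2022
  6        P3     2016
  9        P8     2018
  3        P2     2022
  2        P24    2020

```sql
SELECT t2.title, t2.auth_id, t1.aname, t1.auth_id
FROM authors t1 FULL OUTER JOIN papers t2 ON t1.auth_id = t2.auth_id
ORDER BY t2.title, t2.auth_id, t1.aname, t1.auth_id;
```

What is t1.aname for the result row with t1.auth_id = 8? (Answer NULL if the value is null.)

FULL OUTER JOIN keeps every row from both sides; unmatched rows get NULL for the other side's columns.
Matching on t1.auth_id = t2.auth_id. A NULL in a compared column never satisfies the condition.
- t1 row (auth_id=8): no match → kept, t2 columns NULL.
- t1 row (auth_id=NULL): no match → kept, t2 columns NULL.
- t1 row (auth_id=3): matches 2 t2 row(s) → 2 output row(s).
- t1 row (auth_id=5): no match → kept, t2 columns NULL.
- t1 row (auth_id=2): matches 1 t2 row(s) → 1 output row(s).
- t1 row (auth_id=5): no match → kept, t2 columns NULL.
- 4 t2 row(s) had no t1 match → kept, t1 columns NULL.

Tom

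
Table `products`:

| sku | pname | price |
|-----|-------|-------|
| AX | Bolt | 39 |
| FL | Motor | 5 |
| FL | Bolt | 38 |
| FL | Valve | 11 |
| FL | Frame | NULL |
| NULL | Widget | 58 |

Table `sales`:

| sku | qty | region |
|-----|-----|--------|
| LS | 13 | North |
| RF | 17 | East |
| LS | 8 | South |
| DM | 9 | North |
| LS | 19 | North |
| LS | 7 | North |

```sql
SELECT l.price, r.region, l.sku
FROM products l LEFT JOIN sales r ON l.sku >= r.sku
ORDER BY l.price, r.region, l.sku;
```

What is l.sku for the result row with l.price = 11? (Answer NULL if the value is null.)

LEFT JOIN keeps every row from `products`; unmatched rows get NULL for `sales`'s columns.
Matching on l.sku >= r.sku. A NULL in a compared column never satisfies the condition.
- l row (sku=AX): no match → kept, r columns NULL.
- l row (sku=FL): matches 1 r row(s) → 1 output row(s).
- l row (sku=FL): matches 1 r row(s) → 1 output row(s).
- l row (sku=FL): matches 1 r row(s) → 1 output row(s).
- l row (sku=FL): matches 1 r row(s) → 1 output row(s).
- l row (sku=NULL): no match → kept, r columns NULL.

FL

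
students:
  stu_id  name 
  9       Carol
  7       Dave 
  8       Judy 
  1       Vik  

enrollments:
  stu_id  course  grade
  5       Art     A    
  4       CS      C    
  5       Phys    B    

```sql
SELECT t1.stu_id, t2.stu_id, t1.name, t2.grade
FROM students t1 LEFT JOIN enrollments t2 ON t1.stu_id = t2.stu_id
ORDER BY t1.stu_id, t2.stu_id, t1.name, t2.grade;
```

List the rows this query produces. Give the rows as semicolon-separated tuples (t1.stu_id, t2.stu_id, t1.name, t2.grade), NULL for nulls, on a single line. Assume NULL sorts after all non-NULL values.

(1, NULL, Vik, NULL); (7, NULL, Dave, NULL); (8, NULL, Judy, NULL); (9, NULL, Carol, NULL)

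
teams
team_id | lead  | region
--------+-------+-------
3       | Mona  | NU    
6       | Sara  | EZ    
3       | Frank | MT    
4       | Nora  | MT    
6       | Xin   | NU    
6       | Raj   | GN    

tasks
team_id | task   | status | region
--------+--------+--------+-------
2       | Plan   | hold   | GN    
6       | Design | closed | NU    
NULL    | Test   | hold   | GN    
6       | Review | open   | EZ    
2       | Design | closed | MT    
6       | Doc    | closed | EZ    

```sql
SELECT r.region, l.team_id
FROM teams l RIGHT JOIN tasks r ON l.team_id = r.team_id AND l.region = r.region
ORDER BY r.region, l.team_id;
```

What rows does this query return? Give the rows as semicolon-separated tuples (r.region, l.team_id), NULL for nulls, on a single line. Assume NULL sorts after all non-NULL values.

(EZ, 6); (EZ, 6); (GN, NULL); (GN, NULL); (MT, NULL); (NU, 6)

RIGHT JOIN keeps every row from `tasks`; unmatched rows get NULL for `teams`'s columns.
Matching on l.team_id = r.team_id AND l.region = r.region. A NULL in a compared column never satisfies the condition.
Matched pairs: 3; unmatched r rows kept: 3.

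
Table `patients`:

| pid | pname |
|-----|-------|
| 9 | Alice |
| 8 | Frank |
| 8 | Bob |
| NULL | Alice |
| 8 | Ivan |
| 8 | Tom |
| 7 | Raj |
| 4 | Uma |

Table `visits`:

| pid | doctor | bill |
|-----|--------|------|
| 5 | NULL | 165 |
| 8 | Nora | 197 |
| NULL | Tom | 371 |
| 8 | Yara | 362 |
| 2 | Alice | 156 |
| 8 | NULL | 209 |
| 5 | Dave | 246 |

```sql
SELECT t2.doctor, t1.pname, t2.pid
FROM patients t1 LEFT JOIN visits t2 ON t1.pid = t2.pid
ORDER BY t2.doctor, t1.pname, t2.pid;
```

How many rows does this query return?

16

LEFT JOIN keeps every row from `patients`; unmatched rows get NULL for `visits`'s columns.
Matching on t1.pid = t2.pid. A NULL in a compared column never satisfies the condition.
- pid=9: no t2 row matches, row kept with t2 columns NULL.
- pid=8: 3 matching t2 row(s), so 3 row(s) emitted.
- pid=8: 3 matching t2 row(s), so 3 row(s) emitted.
- pid=NULL: no t2 row matches, row kept with t2 columns NULL.
- pid=8: 3 matching t2 row(s), so 3 row(s) emitted.
- pid=8: 3 matching t2 row(s), so 3 row(s) emitted.
- pid=7: no t2 row matches, row kept with t2 columns NULL.
- pid=4: no t2 row matches, row kept with t2 columns NULL.
Total: 12 matched + 4 padded = 16 rows.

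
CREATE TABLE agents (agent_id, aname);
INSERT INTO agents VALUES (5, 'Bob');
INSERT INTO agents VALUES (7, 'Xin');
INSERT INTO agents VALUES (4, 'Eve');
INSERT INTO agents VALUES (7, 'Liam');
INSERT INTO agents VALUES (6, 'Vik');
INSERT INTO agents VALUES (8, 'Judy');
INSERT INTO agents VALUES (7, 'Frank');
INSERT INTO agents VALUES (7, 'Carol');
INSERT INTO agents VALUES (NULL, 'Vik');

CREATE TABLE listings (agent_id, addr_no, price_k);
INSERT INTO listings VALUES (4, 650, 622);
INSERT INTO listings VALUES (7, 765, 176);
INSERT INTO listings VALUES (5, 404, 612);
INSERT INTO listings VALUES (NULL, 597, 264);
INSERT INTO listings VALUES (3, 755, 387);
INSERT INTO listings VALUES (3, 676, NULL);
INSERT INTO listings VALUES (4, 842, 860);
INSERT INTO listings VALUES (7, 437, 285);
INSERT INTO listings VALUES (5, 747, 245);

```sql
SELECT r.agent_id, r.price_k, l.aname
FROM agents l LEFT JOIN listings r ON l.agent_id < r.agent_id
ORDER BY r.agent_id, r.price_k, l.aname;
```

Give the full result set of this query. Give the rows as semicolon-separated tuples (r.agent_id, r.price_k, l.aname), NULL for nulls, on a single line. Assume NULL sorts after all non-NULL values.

LEFT JOIN keeps every row from `agents`; unmatched rows get NULL for `listings`'s columns.
Matching on l.agent_id < r.agent_id. A NULL in a compared column never satisfies the condition.
- l[0] agent_id=5 → 2 match(es) in r → 2 row(s).
- l[1] agent_id=7 → no match; kept with NULLs on the r side.
- l[2] agent_id=4 → 4 match(es) in r → 4 row(s).
- l[3] agent_id=7 → no match; kept with NULLs on the r side.
- l[4] agent_id=6 → 2 match(es) in r → 2 row(s).
- l[5] agent_id=8 → no match; kept with NULLs on the r side.
- l[6] agent_id=7 → no match; kept with NULLs on the r side.
- l[7] agent_id=7 → no match; kept with NULLs on the r side.
- l[8] agent_id=NULL → no match; kept with NULLs on the r side.

(5, 245, Eve); (5, 612, Eve); (7, 176, Bob); (7, 176, Eve); (7, 176, Vik); (7, 285, Bob); (7, 285, Eve); (7, 285, Vik); (NULL, NULL, Carol); (NULL, NULL, Frank); (NULL, NULL, Judy); (NULL, NULL, Liam); (NULL, NULL, Vik); (NULL, NULL, Xin)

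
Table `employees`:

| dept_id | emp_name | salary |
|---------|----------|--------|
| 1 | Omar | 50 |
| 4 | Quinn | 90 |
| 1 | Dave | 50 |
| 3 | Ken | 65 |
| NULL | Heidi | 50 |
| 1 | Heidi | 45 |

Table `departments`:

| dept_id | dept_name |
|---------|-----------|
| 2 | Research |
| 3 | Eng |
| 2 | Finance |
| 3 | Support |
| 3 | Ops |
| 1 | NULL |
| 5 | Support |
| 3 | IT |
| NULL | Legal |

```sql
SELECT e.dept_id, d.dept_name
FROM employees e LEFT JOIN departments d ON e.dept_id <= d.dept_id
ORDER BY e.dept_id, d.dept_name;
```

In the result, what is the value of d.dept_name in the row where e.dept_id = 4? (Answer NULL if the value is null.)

Support

LEFT JOIN keeps every row from `employees`; unmatched rows get NULL for `departments`'s columns.
Matching on e.dept_id <= d.dept_id. A NULL in a compared column never satisfies the condition.
Matched pairs: 30; unmatched e rows kept: 1.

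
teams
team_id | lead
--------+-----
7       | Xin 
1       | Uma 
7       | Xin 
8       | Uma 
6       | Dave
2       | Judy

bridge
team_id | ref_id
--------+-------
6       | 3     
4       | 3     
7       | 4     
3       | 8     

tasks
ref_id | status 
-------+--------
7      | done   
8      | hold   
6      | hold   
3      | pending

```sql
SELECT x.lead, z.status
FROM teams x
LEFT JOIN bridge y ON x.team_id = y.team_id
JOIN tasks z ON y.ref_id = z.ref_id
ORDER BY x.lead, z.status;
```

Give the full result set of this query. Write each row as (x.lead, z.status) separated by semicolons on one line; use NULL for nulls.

Joins associate left-to-right: teams LEFT JOIN bridge on team_id gives 6 intermediate row(s).
Then INNER JOIN `tasks z` on ref_id: keep only rows whose y.ref_id appears in z.

(Dave, pending)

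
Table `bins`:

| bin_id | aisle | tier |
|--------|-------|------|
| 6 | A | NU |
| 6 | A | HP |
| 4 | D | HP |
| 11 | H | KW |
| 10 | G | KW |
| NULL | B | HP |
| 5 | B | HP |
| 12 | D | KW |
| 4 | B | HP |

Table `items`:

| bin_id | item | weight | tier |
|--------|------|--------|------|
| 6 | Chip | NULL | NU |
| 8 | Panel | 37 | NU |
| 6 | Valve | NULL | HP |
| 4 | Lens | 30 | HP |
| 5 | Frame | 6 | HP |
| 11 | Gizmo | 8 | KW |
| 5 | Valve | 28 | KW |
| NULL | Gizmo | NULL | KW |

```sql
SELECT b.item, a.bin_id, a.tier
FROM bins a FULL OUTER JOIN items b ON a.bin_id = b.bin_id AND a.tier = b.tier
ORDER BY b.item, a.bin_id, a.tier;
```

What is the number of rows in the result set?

FULL OUTER JOIN keeps every row from both sides; unmatched rows get NULL for the other side's columns.
Matching on a.bin_id = b.bin_id AND a.tier = b.tier. A NULL in a compared column never satisfies the condition.
- a[0] bin_id=6, tier=NU → 1 match(es) in b → 1 row(s).
- a[1] bin_id=6, tier=HP → 1 match(es) in b → 1 row(s).
- a[2] bin_id=4, tier=HP → 1 match(es) in b → 1 row(s).
- a[3] bin_id=11, tier=KW → 1 match(es) in b → 1 row(s).
- a[4] bin_id=10, tier=KW → no match; kept with NULLs on the b side.
- a[5] bin_id=NULL, tier=HP → no match; kept with NULLs on the b side.
- a[6] bin_id=5, tier=HP → 1 match(es) in b → 1 row(s).
- a[7] bin_id=12, tier=KW → no match; kept with NULLs on the b side.
- a[8] bin_id=4, tier=HP → 1 match(es) in b → 1 row(s).
- 3 b row(s) had no a match → kept, a columns NULL.
Total: 6 matched + 6 padded = 12 rows.

12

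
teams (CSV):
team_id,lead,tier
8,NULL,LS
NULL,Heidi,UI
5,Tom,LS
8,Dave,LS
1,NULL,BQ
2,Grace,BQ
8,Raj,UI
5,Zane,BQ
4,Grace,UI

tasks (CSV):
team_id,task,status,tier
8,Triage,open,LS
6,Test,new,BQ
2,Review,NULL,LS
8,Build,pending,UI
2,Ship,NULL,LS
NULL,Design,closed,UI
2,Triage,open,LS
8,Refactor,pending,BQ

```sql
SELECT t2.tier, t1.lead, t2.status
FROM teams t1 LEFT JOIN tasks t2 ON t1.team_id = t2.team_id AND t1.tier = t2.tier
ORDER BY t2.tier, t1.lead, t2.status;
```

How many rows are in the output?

9

LEFT JOIN keeps every row from `teams`; unmatched rows get NULL for `tasks`'s columns.
Matching on t1.team_id = t2.team_id AND t1.tier = t2.tier. A NULL in a compared column never satisfies the condition.
Matched pairs: 3; unmatched t1 rows kept: 6.
Total: 3 matched + 6 padded = 9 rows.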